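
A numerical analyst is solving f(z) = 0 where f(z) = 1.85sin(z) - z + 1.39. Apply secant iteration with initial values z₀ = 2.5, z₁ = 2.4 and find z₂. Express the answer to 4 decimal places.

f(2.5) = -0.002827, f(2.4) = 0.239607
z₂ = 2.400000 − 0.239607·(2.400000 − 2.500000) / (0.239607 − (-0.002827)) = 2.400000 − (-0.023961)/(0.242433) = 2.498834

2.4988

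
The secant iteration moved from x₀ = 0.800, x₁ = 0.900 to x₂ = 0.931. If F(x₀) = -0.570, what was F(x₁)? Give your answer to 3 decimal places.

The secant line through (0.800, -0.570) and (0.900, F(x₁)) crosses zero at x₂ = 0.931.
So (0.800, -0.570), (0.900, F(x₁)), (0.931, 0) are collinear:
F(x₁) = -0.570 · (0.900 − 0.931) / (0.800 − 0.931) = -0.570 · (-0.03100)/(-0.13100) = -0.13489

-0.135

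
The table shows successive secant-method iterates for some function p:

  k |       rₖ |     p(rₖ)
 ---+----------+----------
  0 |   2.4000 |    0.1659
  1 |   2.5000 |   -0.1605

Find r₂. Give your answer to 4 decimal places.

2.4508

r₂ = 2.5000 − (-0.1605)·(2.5000 − 2.4000) / (-0.1605 − 0.1659)
   = 2.5000 − (-0.016050)/(-0.326400) = 2.450827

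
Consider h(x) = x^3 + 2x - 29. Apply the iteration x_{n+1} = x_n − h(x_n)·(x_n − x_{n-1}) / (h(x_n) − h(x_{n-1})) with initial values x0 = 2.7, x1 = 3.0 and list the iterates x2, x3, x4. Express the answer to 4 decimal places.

2.8484, 2.8554, 2.8557

h(2.7) = -3.917000, h(3.0) = 4.000000
x2 = 3.000000 − 4.000000·(3.000000 − 2.700000) / (4.000000 − (-3.917000)) = 3.000000 − (1.200000)/(7.917000) = 2.848427
h(2.848427) = -0.192318
x3 = 2.848427 − (-0.192318)·(2.848427 − 3.000000) / (-0.192318 − 4.000000) = 2.848427 − (0.029150)/(-4.192318) = 2.855381
h(2.855381) = -0.008752
x4 = 2.855381 − (-0.008752)·(2.855381 − 2.848427) / (-0.008752 − (-0.192318)) = 2.855381 − (-0.000061)/(0.183566) = 2.855712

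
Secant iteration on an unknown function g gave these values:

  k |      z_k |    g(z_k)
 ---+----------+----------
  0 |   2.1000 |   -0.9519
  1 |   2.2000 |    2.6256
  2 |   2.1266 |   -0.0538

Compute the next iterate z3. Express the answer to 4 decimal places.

2.1281

z3 = 2.1266 − (-0.0538)·(2.1266 − 2.2000) / (-0.0538 − 2.6256)
   = 2.1266 − (0.003949)/(-2.679400) = 2.128074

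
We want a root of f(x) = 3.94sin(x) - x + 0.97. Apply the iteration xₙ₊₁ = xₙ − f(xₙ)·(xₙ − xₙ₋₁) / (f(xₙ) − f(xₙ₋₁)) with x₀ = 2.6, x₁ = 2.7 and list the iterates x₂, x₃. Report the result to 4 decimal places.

2.6897, 2.6899

f(2.6) = 0.401075, f(2.7) = -0.046123
x₂ = 2.700000 − (-0.046123)·(2.700000 − 2.600000) / (-0.046123 − 0.401075) = 2.700000 − (-0.004612)/(-0.447199) = 2.689686
f(2.689686) = 0.000839
x₃ = 2.689686 − 0.000839·(2.689686 − 2.700000) / (0.000839 − (-0.046123)) = 2.689686 − (-0.000009)/(0.046962) = 2.689870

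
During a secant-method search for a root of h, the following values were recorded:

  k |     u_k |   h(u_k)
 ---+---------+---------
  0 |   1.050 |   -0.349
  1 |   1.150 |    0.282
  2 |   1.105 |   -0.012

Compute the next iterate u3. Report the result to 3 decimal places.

u3 = 1.105 − (-0.012)·(1.105 − 1.150) / (-0.012 − 0.282)
   = 1.105 − (0.00054)/(-0.29400) = 1.10684

1.107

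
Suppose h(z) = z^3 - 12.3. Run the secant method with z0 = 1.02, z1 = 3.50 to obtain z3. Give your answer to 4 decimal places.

h(1.02) = -11.238792, h(3.50) = 30.575000
z2 = 3.500000 − 30.575000·(3.500000 − 1.020000) / (30.575000 − (-11.238792)) = 3.500000 − (75.826000)/(41.813792) = 1.686579
h(1.686579) = -7.502442
z3 = 1.686579 − (-7.502442)·(1.686579 − 3.500000) / (-7.502442 − 30.575000) = 1.686579 − (13.605085)/(-38.077442) = 2.043880

2.0439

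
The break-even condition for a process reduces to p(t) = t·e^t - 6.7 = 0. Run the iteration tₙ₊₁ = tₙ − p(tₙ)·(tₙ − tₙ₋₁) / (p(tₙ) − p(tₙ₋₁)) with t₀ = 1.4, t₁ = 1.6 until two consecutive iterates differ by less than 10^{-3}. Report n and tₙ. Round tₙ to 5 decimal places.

p(1.4) = -1.0227200, p(1.6) = 1.2248519
t₂ = 1.6000000 − 1.2248519·(0.2000000)/(2.2475719) = 1.4910067;  |Δ| = 0.1089933
p(1.4910067) = -0.0775979
t₃ = 1.4910067 − (-0.0775979)·(-0.1089933)/(-1.3024498) = 1.4975003;  |Δ| = 0.0064937
p(1.4975003) = -0.0054245
t₄ = 1.4975003 − (-0.0054245)·(0.0064937)/(0.0721734) = 1.4979884;  |Δ| = 0.0004881
|t₄ − t₃| = 0.0004881 < 10^{-3}

n = 4, tₙ = 1.49799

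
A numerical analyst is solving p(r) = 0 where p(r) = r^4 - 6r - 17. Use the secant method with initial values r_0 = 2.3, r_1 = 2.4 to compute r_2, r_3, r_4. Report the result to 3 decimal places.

2.361, 2.363, 2.363

p(2.3) = -2.81590, p(2.4) = 1.77760
r_2 = 2.40000 − 1.77760·(2.40000 − 2.30000) / (1.77760 − (-2.81590)) = 2.40000 − (0.17776)/(4.59350) = 2.36130
p(2.36130) = -0.07886
r_3 = 2.36130 − (-0.07886)·(2.36130 − 2.40000) / (-0.07886 − 1.77760) = 2.36130 − (0.00305)/(-1.85646) = 2.36295
p(2.36295) = -0.00206
r_4 = 2.36295 − (-0.00206)·(2.36295 − 2.36130) / (-0.00206 − (-0.07886)) = 2.36295 − (0.00000)/(0.07680) = 2.36299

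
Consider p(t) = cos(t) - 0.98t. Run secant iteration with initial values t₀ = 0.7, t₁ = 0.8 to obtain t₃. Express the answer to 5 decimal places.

p(0.7) = 0.0788422, p(0.8) = -0.0872933
t₂ = 0.8000000 − (-0.0872933)·(0.8000000 − 0.7000000) / (-0.0872933 − 0.0788422) = 0.8000000 − (-0.0087293)/(-0.1661355) = 0.7474566
p(0.7474566) = 0.0009128
t₃ = 0.7474566 − 0.0009128·(0.7474566 − 0.8000000) / (0.0009128 − (-0.0872933)) = 0.7474566 − (-0.0000480)/(0.0882061) = 0.7480003

0.74800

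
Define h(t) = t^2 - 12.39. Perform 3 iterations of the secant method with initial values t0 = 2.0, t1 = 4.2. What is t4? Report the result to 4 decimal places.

h(2.0) = -8.390000, h(4.2) = 5.250000
t2 = 4.200000 − 5.250000·(4.200000 − 2.000000) / (5.250000 − (-8.390000)) = 4.200000 − (11.550000)/(13.640000) = 3.353226
h(3.353226) = -1.145877
t3 = 3.353226 − (-1.145877)·(3.353226 − 4.200000) / (-1.145877 − 5.250000) = 3.353226 − (0.970299)/(-6.395877) = 3.504933
h(3.504933) = -0.105447
t4 = 3.504933 − (-0.105447)·(3.504933 − 3.353226) / (-0.105447 − (-1.145877)) = 3.504933 − (-0.015997)/(1.040430) = 3.520308

3.5203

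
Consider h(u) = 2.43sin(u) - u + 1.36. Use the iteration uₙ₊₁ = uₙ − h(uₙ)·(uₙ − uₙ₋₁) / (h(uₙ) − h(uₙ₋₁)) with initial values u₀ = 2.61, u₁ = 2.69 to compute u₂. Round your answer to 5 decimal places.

2.60420

h(2.61) = -0.0182163, h(2.69) = -0.2695502
u₂ = 2.6900000 − (-0.2695502)·(2.6900000 − 2.6100000) / (-0.2695502 − (-0.0182163)) = 2.6900000 − (-0.0215640)/(-0.2513339) = 2.6042017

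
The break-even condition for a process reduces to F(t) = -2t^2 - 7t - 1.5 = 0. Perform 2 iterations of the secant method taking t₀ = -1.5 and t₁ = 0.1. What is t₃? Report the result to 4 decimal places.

-0.2500

F(-1.5) = 4.500000, F(0.1) = -2.220000
t₂ = 0.100000 − (-2.220000)·(0.100000 − (-1.500000)) / (-2.220000 − 4.500000) = 0.100000 − (-3.552000)/(-6.720000) = -0.428571
F(-0.428571) = 1.132653
t₃ = -0.428571 − 1.132653·(-0.428571 − 0.100000) / (1.132653 − (-2.220000)) = -0.428571 − (-0.598688)/(3.352653) = -0.250000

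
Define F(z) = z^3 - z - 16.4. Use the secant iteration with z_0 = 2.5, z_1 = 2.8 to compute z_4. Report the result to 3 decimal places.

F(2.5) = -3.27500, F(2.8) = 2.75200
z_2 = 2.80000 − 2.75200·(2.80000 − 2.50000) / (2.75200 − (-3.27500)) = 2.80000 − (0.82560)/(6.02700) = 2.66302
F(2.66302) = -0.17782
z_3 = 2.66302 − (-0.17782)·(2.66302 − 2.80000) / (-0.17782 − 2.75200) = 2.66302 − (0.02436)/(-2.92982) = 2.67133
F(2.67133) = -0.00870
z_4 = 2.67133 − (-0.00870)·(2.67133 − 2.66302) / (-0.00870 − (-0.17782)) = 2.67133 − (-0.00007)/(0.16912) = 2.67176

2.672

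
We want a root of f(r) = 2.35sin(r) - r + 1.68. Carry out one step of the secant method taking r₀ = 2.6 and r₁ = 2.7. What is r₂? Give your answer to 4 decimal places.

2.6949

f(2.6) = 0.291428, f(2.7) = -0.015657
r₂ = 2.700000 − (-0.015657)·(2.700000 − 2.600000) / (-0.015657 − 0.291428) = 2.700000 − (-0.001566)/(-0.307086) = 2.694901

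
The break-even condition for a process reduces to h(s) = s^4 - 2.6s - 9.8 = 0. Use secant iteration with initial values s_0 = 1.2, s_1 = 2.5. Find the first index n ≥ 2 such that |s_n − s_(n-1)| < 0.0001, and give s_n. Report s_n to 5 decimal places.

n = 8, s_n = 1.96500

h(1.2) = -10.8464000, h(2.5) = 22.7625000
s_2 = 2.5000000 − 22.7625000·(1.3000000)/(33.6089000) = 1.6195413;  |Δ| = 0.8804587
h(1.6195413) = -7.1311301
s_3 = 1.6195413 − (-7.1311301)·(-0.8804587)/(-29.8936301) = 1.8295748;  |Δ| = 0.2100336
h(1.8295748) = -3.3521825
s_4 = 1.8295748 − (-3.3521825)·(0.2100336)/(3.7789476) = 2.0158888;  |Δ| = 0.1863140
h(2.0158888) = 1.4732225
s_5 = 2.0158888 − 1.4732225·(0.1863140)/(4.8254049) = 1.9590061;  |Δ| = 0.0568827
h(1.9590061) = -0.1654358
s_6 = 1.9590061 − (-0.1654358)·(-0.0568827)/(-1.6386583) = 1.9647489;  |Δ| = 0.0057428
h(1.9647489) = -0.0069076
s_7 = 1.9647489 − (-0.0069076)·(0.0057428)/(0.1585282) = 1.9649991;  |Δ| = 0.0002502
h(1.9649991) = 0.0000347
s_8 = 1.9649991 − 0.0000347·(0.0002502)/(0.0069423) = 1.9649979;  |Δ| = 0.0000012
|s_8 − s_7| = 0.0000012 < 0.0001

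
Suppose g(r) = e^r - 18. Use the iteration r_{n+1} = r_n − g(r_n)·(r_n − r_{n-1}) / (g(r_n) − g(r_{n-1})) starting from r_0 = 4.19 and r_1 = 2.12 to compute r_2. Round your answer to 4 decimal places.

g(4.19) = 48.022791, g(2.12) = -9.668863
r_2 = 2.120000 − (-9.668863)·(2.120000 − 4.190000) / (-9.668863 − 48.022791) = 2.120000 − (20.014545)/(-57.691653) = 2.466923

2.4669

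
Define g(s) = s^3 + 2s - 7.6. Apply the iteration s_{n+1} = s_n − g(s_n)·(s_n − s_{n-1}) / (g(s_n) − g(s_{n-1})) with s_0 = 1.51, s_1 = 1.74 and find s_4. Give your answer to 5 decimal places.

1.63093

g(1.51) = -1.1370490, g(1.74) = 1.1480240
s_2 = 1.7400000 − 1.1480240·(1.7400000 − 1.5100000) / (1.1480240 − (-1.1370490)) = 1.7400000 − (0.2640455)/(2.2850730) = 1.6244477
g(1.6244477) = -0.0644631
s_3 = 1.6244477 − (-0.0644631)·(1.6244477 − 1.7400000) / (-0.0644631 − 1.1480240) = 1.6244477 − (0.0074489)/(-1.2124871) = 1.6305911
g(1.6305911) = -0.0033574
s_4 = 1.6305911 − (-0.0033574)·(1.6305911 − 1.6244477) / (-0.0033574 − (-0.0644631)) = 1.6305911 − (-0.0000206)/(0.0611057) = 1.6309287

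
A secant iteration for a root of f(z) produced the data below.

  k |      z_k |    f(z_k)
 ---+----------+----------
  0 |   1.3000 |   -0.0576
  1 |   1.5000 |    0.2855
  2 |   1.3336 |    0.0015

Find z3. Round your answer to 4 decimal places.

1.3327

z3 = 1.3336 − 0.0015·(1.3336 − 1.5000) / (0.0015 − 0.2855)
   = 1.3336 − (-0.000250)/(-0.284000) = 1.332721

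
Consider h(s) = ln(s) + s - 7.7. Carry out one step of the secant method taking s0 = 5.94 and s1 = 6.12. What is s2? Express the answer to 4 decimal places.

5.9214

h(5.94) = 0.021709, h(6.12) = 0.231562
s2 = 6.120000 − 0.231562·(6.120000 − 5.940000) / (0.231562 − 0.021709) = 6.120000 − (0.041681)/(0.209853) = 5.921379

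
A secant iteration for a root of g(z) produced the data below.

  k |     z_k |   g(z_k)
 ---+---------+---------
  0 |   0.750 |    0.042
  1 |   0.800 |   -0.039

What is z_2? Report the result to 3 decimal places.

z_2 = 0.800 − (-0.039)·(0.800 − 0.750) / (-0.039 − 0.042)
   = 0.800 − (-0.00195)/(-0.08100) = 0.77593

0.776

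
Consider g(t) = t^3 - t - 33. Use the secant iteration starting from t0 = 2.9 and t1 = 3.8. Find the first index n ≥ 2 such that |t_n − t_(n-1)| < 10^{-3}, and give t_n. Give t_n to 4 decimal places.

g(2.9) = -11.511000, g(3.8) = 18.072000
t2 = 3.800000 − 18.072000·(0.900000)/(29.583000) = 3.250198;  |Δ| = 0.549802
g(3.250198) = -1.915806
t3 = 3.250198 − (-1.915806)·(-0.549802)/(-19.987806) = 3.302896;  |Δ| = 0.052698
g(3.302896) = -0.271213
t4 = 3.302896 − (-0.271213)·(0.052698)/(1.644593) = 3.311586;  |Δ| = 0.008691
g(3.311586) = 0.005263
t5 = 3.311586 − 0.005263·(0.008691)/(0.276476) = 3.311421;  |Δ| = 0.000165
|t5 − t4| = 0.000165 < 10^{-3}

n = 5, t_n = 3.3114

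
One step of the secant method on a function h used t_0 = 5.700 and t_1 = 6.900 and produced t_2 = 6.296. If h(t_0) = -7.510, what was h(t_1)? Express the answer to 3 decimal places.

The secant line through (5.700, -7.510) and (6.900, h(t_1)) crosses zero at t_2 = 6.296.
So (5.700, -7.510), (6.900, h(t_1)), (6.296, 0) are collinear:
h(t_1) = -7.510 · (6.900 − 6.296) / (5.700 − 6.296) = -7.510 · (0.60400)/(-0.59600) = 7.61081

7.611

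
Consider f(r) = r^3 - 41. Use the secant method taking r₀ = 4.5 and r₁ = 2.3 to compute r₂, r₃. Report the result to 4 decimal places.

f(4.5) = 50.125000, f(2.3) = -28.833000
r₂ = 2.300000 − (-28.833000)·(2.300000 − 4.500000) / (-28.833000 − 50.125000) = 2.300000 − (63.432600)/(-78.958000) = 3.103371
f(3.103371) = -11.111696
r₃ = 3.103371 − (-11.111696)·(3.103371 − 2.300000) / (-11.111696 − (-28.833000)) = 3.103371 − (-8.926819)/(17.721304) = 3.607105

3.1034, 3.6071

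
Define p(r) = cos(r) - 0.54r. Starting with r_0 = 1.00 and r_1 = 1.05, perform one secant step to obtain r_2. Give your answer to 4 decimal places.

p(1.00) = 0.000302, p(1.05) = -0.069429
r_2 = 1.050000 − (-0.069429)·(1.050000 − 1.000000) / (-0.069429 − 0.000302) = 1.050000 − (-0.003471)/(-0.069731) = 1.000217

1.0002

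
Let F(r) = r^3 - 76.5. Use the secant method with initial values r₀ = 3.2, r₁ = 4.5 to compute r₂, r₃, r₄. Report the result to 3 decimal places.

F(3.2) = -43.73200, F(4.5) = 14.62500
r₂ = 4.50000 − 14.62500·(4.50000 − 3.20000) / (14.62500 − (-43.73200)) = 4.50000 − (19.01250)/(58.35700) = 4.17420
F(4.17420) = -3.76878
r₃ = 4.17420 − (-3.76878)·(4.17420 − 4.50000) / (-3.76878 − 14.62500) = 4.17420 − (1.22785)/(-18.39378) = 4.24096
F(4.24096) = -0.22333
r₄ = 4.24096 − (-0.22333)·(4.24096 − 4.17420) / (-0.22333 − (-3.76878)) = 4.24096 − (-0.01491)/(3.54545) = 4.24516

4.174, 4.241, 4.245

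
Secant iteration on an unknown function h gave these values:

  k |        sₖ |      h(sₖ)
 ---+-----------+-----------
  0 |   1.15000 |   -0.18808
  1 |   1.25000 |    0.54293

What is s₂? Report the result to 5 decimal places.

1.17573

s₂ = 1.25000 − 0.54293·(1.25000 − 1.15000) / (0.54293 − (-0.18808))
   = 1.25000 − (0.0542930)/(0.7310100) = 1.1757288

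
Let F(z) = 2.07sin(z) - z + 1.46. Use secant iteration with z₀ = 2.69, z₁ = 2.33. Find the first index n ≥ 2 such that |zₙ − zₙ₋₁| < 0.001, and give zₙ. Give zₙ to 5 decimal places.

n = 4, zₙ = 2.57358

F(2.69) = -0.3266539, F(2.33) = 0.6315457
z₂ = 2.3300000 − 0.6315457·(-0.3600000)/(0.9581996) = 2.5672746;  |Δ| = 0.2372746
F(2.5672746) = 0.0172785
z₃ = 2.5672746 − 0.0172785·(0.2372746)/(-0.6142672) = 2.5739488;  |Δ| = 0.0066742
F(2.5739488) = -0.0010198
z₄ = 2.5739488 − (-0.0010198)·(0.0066742)/(-0.0182982) = 2.5735769;  |Δ| = 0.0003720
|z₄ − z₃| = 0.0003720 < 0.001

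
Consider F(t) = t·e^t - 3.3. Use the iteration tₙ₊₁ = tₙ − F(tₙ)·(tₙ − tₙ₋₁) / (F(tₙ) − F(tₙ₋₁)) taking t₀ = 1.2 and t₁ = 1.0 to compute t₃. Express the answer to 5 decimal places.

F(1.2) = 0.6841403, F(1.0) = -0.5817182
t₂ = 1.0000000 − (-0.5817182)·(1.0000000 − 1.2000000) / (-0.5817182 − 0.6841403) = 1.0000000 − (0.1163436)/(-1.2658585) = 1.0919089
F(1.0919089) = -0.0461585
t₃ = 1.0919089 − (-0.0461585)·(1.0919089 − 1.0000000) / (-0.0461585 − (-0.5817182)) = 1.0919089 − (-0.0042424)/(0.5355597) = 1.0998303

1.09983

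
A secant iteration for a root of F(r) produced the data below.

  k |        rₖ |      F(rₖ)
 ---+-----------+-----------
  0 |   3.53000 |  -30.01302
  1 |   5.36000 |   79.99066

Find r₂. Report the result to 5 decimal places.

4.02929

r₂ = 5.36000 − 79.99066·(5.36000 − 3.53000) / (79.99066 − (-30.01302))
   = 5.36000 − (146.3829078)/(110.0036800) = 4.0292908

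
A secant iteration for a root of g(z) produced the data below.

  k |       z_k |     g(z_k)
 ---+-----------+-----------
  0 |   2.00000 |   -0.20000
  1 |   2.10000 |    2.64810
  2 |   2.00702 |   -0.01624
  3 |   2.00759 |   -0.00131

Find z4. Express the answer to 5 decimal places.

z4 = 2.00759 − (-0.00131)·(2.00759 − 2.00702) / (-0.00131 − (-0.01624))
   = 2.00759 − (-0.0000007)/(0.0149300) = 2.0076400

2.00764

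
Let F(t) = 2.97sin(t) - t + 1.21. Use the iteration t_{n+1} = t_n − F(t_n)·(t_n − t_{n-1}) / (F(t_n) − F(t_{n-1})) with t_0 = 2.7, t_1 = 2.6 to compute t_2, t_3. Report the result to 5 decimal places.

2.63899, 2.63946

F(2.7) = -0.2206818, F(2.6) = 0.1410391
t_2 = 2.6000000 − 0.1410391·(2.6000000 − 2.7000000) / (0.1410391 − (-0.2206818)) = 2.6000000 − (-0.0141039)/(0.3617208) = 2.6389911
F(2.6389911) = 0.0016785
t_3 = 2.6389911 − 0.0016785·(2.6389911 − 2.6000000) / (0.0016785 − 0.1410391) = 2.6389911 − (0.0000654)/(-0.1393606) = 2.6394608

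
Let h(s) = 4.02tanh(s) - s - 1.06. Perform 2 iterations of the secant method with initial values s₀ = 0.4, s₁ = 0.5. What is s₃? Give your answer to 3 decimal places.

h(0.4) = 0.06739, h(0.5) = 0.29771
s₂ = 0.50000 − 0.29771·(0.50000 − 0.40000) / (0.29771 − 0.06739) = 0.50000 − (0.02977)/(0.23032) = 0.37074
h(0.37074) = -0.00510
s₃ = 0.37074 − (-0.00510)·(0.37074 − 0.50000) / (-0.00510 − 0.29771) = 0.37074 − (0.00066)/(-0.30281) = 0.37291

0.373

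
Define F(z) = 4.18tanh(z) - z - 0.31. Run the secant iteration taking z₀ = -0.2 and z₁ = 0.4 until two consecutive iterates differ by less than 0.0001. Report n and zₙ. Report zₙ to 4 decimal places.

F(-0.2) = -0.935029, F(0.4) = 0.878187
z₂ = 0.400000 − 0.878187·(0.600000)/(1.813216) = 0.109405;  |Δ| = 0.290595
F(0.109405) = 0.036091
z₃ = 0.109405 − 0.036091·(-0.290595)/(-0.842096) = 0.096950;  |Δ| = 0.012454
F(0.096950) = -0.002963
z₄ = 0.096950 − (-0.002963)·(-0.012454)/(-0.039054) = 0.097895;  |Δ| = 0.000945
F(0.097895) = 0.000005
z₅ = 0.097895 − 0.000005·(0.000945)/(0.002968) = 0.097894;  |Δ| = 0.000001
|z₅ − z₄| = 0.000001 < 0.0001

n = 5, zₙ = 0.0979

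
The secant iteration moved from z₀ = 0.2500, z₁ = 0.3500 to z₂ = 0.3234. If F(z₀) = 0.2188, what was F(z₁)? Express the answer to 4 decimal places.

The secant line through (0.2500, 0.2188) and (0.3500, F(z₁)) crosses zero at z₂ = 0.3234.
So (0.2500, 0.2188), (0.3500, F(z₁)), (0.3234, 0) are collinear:
F(z₁) = 0.2188 · (0.3500 − 0.3234) / (0.2500 − 0.3234) = 0.2188 · (0.026600)/(-0.073400) = -0.079293

-0.0793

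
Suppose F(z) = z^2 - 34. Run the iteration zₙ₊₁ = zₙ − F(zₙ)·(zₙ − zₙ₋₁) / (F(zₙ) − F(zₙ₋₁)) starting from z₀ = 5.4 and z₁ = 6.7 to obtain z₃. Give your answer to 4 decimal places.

F(5.4) = -4.840000, F(6.7) = 10.890000
z₂ = 6.700000 − 10.890000·(6.700000 − 5.400000) / (10.890000 − (-4.840000)) = 6.700000 − (14.157000)/(15.730000) = 5.800000
F(5.800000) = -0.360000
z₃ = 5.800000 − (-0.360000)·(5.800000 − 6.700000) / (-0.360000 − 10.890000) = 5.800000 − (0.324000)/(-11.250000) = 5.828800

5.8288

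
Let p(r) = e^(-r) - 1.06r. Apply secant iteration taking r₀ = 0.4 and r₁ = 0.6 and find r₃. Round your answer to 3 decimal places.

p(0.4) = 0.24632, p(0.6) = -0.08719
r₂ = 0.60000 − (-0.08719)·(0.60000 − 0.40000) / (-0.08719 − 0.24632) = 0.60000 − (-0.01744)/(-0.33351) = 0.54771
p(0.54771) = -0.00231
r₃ = 0.54771 − (-0.00231)·(0.54771 − 0.60000) / (-0.00231 − (-0.08719)) = 0.54771 − (0.00012)/(0.08488) = 0.54629

0.546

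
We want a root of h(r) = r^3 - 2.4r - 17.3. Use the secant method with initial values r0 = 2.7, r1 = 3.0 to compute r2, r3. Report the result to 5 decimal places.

2.88631, 2.89402

h(2.7) = -4.0970000, h(3.0) = 2.5000000
r2 = 3.0000000 − 2.5000000·(3.0000000 − 2.7000000) / (2.5000000 − (-4.0970000)) = 3.0000000 − (0.7500000)/(6.5970000) = 2.8863120
h(2.8863120) = -0.1818705
r3 = 2.8863120 − (-0.1818705)·(2.8863120 − 3.0000000) / (-0.1818705 − 2.5000000) = 2.8863120 − (0.0206765)/(-2.6818705) = 2.8940217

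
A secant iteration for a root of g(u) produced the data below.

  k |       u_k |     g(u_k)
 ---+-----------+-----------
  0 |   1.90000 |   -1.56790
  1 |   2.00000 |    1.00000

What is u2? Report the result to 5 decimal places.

1.96106

u2 = 2.00000 − 1.00000·(2.00000 − 1.90000) / (1.00000 − (-1.56790))
   = 2.00000 − (0.1000000)/(2.5679000) = 1.9610577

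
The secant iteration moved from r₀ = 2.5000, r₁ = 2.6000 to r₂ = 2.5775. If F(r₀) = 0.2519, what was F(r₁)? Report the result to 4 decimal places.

The secant line through (2.5000, 0.2519) and (2.6000, F(r₁)) crosses zero at r₂ = 2.5775.
So (2.5000, 0.2519), (2.6000, F(r₁)), (2.5775, 0) are collinear:
F(r₁) = 0.2519 · (2.6000 − 2.5775) / (2.5000 − 2.5775) = 0.2519 · (0.022500)/(-0.077500) = -0.073132

-0.0731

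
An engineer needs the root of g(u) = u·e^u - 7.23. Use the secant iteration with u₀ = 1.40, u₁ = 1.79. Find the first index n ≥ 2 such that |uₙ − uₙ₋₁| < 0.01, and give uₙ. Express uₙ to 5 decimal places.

g(1.40) = -1.5527200, g(1.79) = 3.4911199
u₂ = 1.7900000 − 3.4911199·(0.3900000)/(5.0438400) = 1.5200595;  |Δ| = 0.2699405
g(1.5200595) = -0.2795323
u₃ = 1.5200595 − (-0.2795323)·(-0.2699405)/(-3.7706522) = 1.5400712;  |Δ| = 0.0200117
g(1.5400712) = -0.0456878
u₄ = 1.5400712 − (-0.0456878)·(0.0200117)/(0.2338445) = 1.5439810;  |Δ| = 0.0039098
|u₄ − u₃| = 0.0039098 < 0.01

n = 4, uₙ = 1.54398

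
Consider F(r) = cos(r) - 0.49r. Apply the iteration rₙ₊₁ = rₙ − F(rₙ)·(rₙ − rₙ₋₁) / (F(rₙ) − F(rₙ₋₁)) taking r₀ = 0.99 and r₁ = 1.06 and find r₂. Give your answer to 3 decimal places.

F(0.99) = 0.06359, F(1.06) = -0.03053
r₂ = 1.06000 − (-0.03053)·(1.06000 − 0.99000) / (-0.03053 − 0.06359) = 1.06000 − (-0.00214)/(-0.09412) = 1.03729

1.037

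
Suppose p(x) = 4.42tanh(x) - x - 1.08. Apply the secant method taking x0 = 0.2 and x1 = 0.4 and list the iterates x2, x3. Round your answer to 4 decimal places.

0.3343, 0.3306

p(0.2) = -0.407601, p(0.4) = 0.199374
x2 = 0.400000 − 0.199374·(0.400000 − 0.200000) / (0.199374 − (-0.407601)) = 0.400000 − (0.039875)/(0.606975) = 0.334306
p(0.334306) = 0.010633
x3 = 0.334306 − 0.010633·(0.334306 − 0.400000) / (0.010633 − 0.199374) = 0.334306 − (-0.000699)/(-0.188742) = 0.330605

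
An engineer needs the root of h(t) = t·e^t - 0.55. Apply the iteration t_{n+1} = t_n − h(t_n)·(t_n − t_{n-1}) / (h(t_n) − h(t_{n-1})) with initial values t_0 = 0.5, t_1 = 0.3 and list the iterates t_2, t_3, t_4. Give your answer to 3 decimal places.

0.369, 0.378, 0.377

h(0.5) = 0.27436, h(0.3) = -0.14504
t_2 = 0.30000 − (-0.14504)·(0.30000 − 0.50000) / (-0.14504 − 0.27436) = 0.30000 − (0.02901)/(-0.41940) = 0.36917
h(0.36917) = -0.01599
t_3 = 0.36917 − (-0.01599)·(0.36917 − 0.30000) / (-0.01599 − (-0.14504)) = 0.36917 − (-0.00111)/(0.12905) = 0.37774
h(0.37774) = 0.00111
t_4 = 0.37774 − 0.00111·(0.37774 − 0.36917) / (0.00111 − (-0.01599)) = 0.37774 − (0.00001)/(0.01710) = 0.37718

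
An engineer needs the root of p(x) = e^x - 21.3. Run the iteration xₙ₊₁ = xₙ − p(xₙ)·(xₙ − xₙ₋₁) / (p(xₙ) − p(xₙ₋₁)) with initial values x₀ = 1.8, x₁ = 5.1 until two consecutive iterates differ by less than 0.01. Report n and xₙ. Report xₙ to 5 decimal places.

p(1.8) = -15.2503525, p(5.1) = 142.7219073
x₂ = 5.1000000 − 142.7219073·(3.3000000)/(157.9722598) = 2.1185760;  |Δ| = 2.9814240
p(2.1185760) = -12.9807180
x₃ = 2.1185760 − (-12.9807180)·(-2.9814240)/(-155.7026253) = 2.3671333;  |Δ| = 0.2485573
p(2.3671333) = -10.6332305
x₄ = 2.3671333 − (-10.6332305)·(0.2485573)/(2.3474875) = 3.4930038;  |Δ| = 1.1258706
p(3.4930038) = 11.5845788
x₅ = 3.4930038 − 11.5845788·(1.1258706)/(22.2178093) = 2.9059641;  |Δ| = 0.5870397
p(2.9059641) = -3.0171381
x₆ = 2.9059641 − (-3.0171381)·(-0.5870397)/(-14.6017169) = 3.0272635;  |Δ| = 0.1212994
p(3.0272635) = -0.6593272
x₇ = 3.0272635 − (-0.6593272)·(0.1212994)/(2.3578109) = 3.0611831;  |Δ| = 0.0339196
p(3.0611831) = 0.0528056
x₈ = 3.0611831 − 0.0528056·(0.0339196)/(0.7121328) = 3.0586680;  |Δ| = 0.0025152
|x₈ − x₇| = 0.0025152 < 0.01

n = 8, xₙ = 3.05867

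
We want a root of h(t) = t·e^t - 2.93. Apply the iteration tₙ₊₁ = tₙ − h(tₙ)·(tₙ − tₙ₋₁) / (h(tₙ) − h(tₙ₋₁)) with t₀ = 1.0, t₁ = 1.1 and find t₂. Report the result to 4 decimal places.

1.0361

h(1.0) = -0.211718, h(1.1) = 0.374583
t₂ = 1.100000 − 0.374583·(1.100000 − 1.000000) / (0.374583 − (-0.211718)) = 1.100000 − (0.037458)/(0.586301) = 1.036111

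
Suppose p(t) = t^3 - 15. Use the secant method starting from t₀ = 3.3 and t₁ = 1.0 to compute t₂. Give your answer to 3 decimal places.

1.922

p(3.3) = 20.93700, p(1.0) = -14.00000
t₂ = 1.00000 − (-14.00000)·(1.00000 − 3.30000) / (-14.00000 − 20.93700) = 1.00000 − (32.20000)/(-34.93700) = 1.92166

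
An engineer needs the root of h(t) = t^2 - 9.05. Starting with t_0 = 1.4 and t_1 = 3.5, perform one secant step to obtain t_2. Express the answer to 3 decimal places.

h(1.4) = -7.09000, h(3.5) = 3.20000
t_2 = 3.50000 − 3.20000·(3.50000 − 1.40000) / (3.20000 − (-7.09000)) = 3.50000 − (6.72000)/(10.29000) = 2.84694

2.847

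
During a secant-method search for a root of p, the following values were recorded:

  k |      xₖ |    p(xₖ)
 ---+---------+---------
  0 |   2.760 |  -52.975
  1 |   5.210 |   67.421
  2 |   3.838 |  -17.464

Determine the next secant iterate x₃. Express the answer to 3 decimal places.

4.120

x₃ = 3.838 − (-17.464)·(3.838 − 5.210) / (-17.464 − 67.421)
   = 3.838 − (23.96061)/(-84.88500) = 4.12027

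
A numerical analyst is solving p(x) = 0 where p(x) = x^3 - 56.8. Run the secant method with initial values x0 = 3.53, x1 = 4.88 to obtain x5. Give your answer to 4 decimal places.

p(3.53) = -12.813023, p(4.88) = 59.414272
x2 = 4.880000 − 59.414272·(4.880000 − 3.530000) / (59.414272 − (-12.813023)) = 4.880000 − (80.209267)/(72.227295) = 3.769488
p(3.769488) = -3.239189
x3 = 3.769488 − (-3.239189)·(3.769488 − 4.880000) / (-3.239189 − 59.414272) = 3.769488 − (3.597158)/(-62.653461) = 3.826902
p(3.826902) = -0.754349
x4 = 3.826902 − (-0.754349)·(3.826902 − 3.769488) / (-0.754349 − (-3.239189)) = 3.826902 − (-0.043310)/(2.484840) = 3.844331
p(3.844331) = 0.014924
x5 = 3.844331 − 0.014924·(3.844331 − 3.826902) / (0.014924 − (-0.754349)) = 3.844331 − (0.000260)/(0.769273) = 3.843993

3.8440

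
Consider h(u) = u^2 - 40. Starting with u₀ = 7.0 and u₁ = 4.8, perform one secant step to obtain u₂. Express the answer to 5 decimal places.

6.23729

h(7.0) = 9.0000000, h(4.8) = -16.9600000
u₂ = 4.8000000 − (-16.9600000)·(4.8000000 − 7.0000000) / (-16.9600000 − 9.0000000) = 4.8000000 − (37.3120000)/(-25.9600000) = 6.2372881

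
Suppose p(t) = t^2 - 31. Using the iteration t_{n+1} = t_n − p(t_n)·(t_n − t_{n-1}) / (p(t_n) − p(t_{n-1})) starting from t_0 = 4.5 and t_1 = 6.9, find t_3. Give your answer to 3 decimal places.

5.554

p(4.5) = -10.75000, p(6.9) = 16.61000
t_2 = 6.90000 − 16.61000·(6.90000 − 4.50000) / (16.61000 − (-10.75000)) = 6.90000 − (39.86400)/(27.36000) = 5.44298
p(5.44298) = -1.37394
t_3 = 5.44298 − (-1.37394)·(5.44298 − 6.90000) / (-1.37394 − 16.61000) = 5.44298 − (2.00186)/(-17.98394) = 5.55430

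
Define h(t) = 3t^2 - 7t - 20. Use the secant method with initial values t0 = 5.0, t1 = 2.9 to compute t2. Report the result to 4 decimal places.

3.8024

h(5.0) = 20.000000, h(2.9) = -15.070000
t2 = 2.900000 − (-15.070000)·(2.900000 − 5.000000) / (-15.070000 − 20.000000) = 2.900000 − (31.647000)/(-35.070000) = 3.802395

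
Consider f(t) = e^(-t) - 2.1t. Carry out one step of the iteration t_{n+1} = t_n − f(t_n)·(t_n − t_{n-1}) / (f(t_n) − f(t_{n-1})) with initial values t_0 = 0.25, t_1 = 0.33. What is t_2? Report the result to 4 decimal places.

0.3391

f(0.25) = 0.253801, f(0.33) = 0.025924
t_2 = 0.330000 − 0.025924·(0.330000 − 0.250000) / (0.025924 − 0.253801) = 0.330000 − (0.002074)/(-0.227877) = 0.339101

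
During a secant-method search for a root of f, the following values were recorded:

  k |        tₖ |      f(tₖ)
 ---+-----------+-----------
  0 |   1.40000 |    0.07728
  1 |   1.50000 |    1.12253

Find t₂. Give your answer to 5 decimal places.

t₂ = 1.50000 − 1.12253·(1.50000 − 1.40000) / (1.12253 − 0.07728)
   = 1.50000 − (0.1122530)/(1.0452500) = 1.3926066

1.39261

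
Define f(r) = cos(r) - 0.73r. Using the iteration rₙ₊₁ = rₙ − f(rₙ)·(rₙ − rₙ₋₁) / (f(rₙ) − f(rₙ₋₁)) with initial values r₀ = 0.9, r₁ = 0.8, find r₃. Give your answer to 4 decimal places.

f(0.9) = -0.035390, f(0.8) = 0.112707
r₂ = 0.800000 − 0.112707·(0.800000 − 0.900000) / (0.112707 − (-0.035390)) = 0.800000 − (-0.011271)/(0.148097) = 0.876103
f(0.876103) = 0.000594
r₃ = 0.876103 − 0.000594·(0.876103 − 0.800000) / (0.000594 − 0.112707) = 0.876103 − (0.000045)/(-0.112113) = 0.876507

0.8765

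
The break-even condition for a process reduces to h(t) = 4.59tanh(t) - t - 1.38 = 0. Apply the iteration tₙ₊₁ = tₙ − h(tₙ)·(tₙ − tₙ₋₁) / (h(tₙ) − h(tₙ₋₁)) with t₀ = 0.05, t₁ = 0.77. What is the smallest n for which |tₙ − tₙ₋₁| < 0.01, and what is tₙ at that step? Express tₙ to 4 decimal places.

h(0.05) = -1.200691, h(0.77) = 0.819406
t₂ = 0.770000 − 0.819406·(0.720000)/(2.020097) = 0.477948;  |Δ| = 0.292052
h(0.477948) = 0.182761
t₃ = 0.477948 − 0.182761·(-0.292052)/(-0.636645) = 0.394109;  |Δ| = 0.083839
h(0.394109) = -0.053330
t₄ = 0.394109 − (-0.053330)·(-0.083839)/(-0.236092) = 0.413048;  |Δ| = 0.018938
h(0.413048) = 0.001905
t₅ = 0.413048 − 0.001905·(0.018938)/(0.055235) = 0.412394;  |Δ| = 0.000653
|t₅ − t₄| = 0.000653 < 0.01

n = 5, tₙ = 0.4124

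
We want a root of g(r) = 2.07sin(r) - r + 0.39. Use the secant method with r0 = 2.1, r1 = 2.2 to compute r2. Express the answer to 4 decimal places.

2.1360

g(2.1) = 0.076843, g(2.2) = -0.136412
r2 = 2.200000 − (-0.136412)·(2.200000 − 2.100000) / (-0.136412 − 0.076843) = 2.200000 − (-0.013641)/(-0.213256) = 2.136033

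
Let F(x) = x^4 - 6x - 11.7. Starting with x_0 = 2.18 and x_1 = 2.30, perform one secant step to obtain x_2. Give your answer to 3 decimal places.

F(2.18) = -2.19469, F(2.30) = 2.48410
x_2 = 2.30000 − 2.48410·(2.30000 − 2.18000) / (2.48410 − (-2.19469)) = 2.30000 − (0.29809)/(4.67879) = 2.23629

2.236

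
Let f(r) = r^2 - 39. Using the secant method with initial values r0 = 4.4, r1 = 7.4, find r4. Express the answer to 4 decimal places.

6.2452

f(4.4) = -19.640000, f(7.4) = 15.760000
r2 = 7.400000 − 15.760000·(7.400000 − 4.400000) / (15.760000 − (-19.640000)) = 7.400000 − (47.280000)/(35.400000) = 6.064407
f(6.064407) = -2.222970
r3 = 6.064407 − (-2.222970)·(6.064407 − 7.400000) / (-2.222970 − 15.760000) = 6.064407 − (2.968984)/(-17.982970) = 6.229507
f(6.229507) = -0.193248
r4 = 6.229507 − (-0.193248)·(6.229507 − 6.064407) / (-0.193248 − (-2.222970)) = 6.229507 − (-0.031905)/(2.029722) = 6.245226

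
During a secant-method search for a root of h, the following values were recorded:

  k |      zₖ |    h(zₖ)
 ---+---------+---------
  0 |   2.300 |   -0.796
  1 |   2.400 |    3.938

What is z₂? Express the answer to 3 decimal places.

z₂ = 2.400 − 3.938·(2.400 − 2.300) / (3.938 − (-0.796))
   = 2.400 − (0.39380)/(4.73400) = 2.31681

2.317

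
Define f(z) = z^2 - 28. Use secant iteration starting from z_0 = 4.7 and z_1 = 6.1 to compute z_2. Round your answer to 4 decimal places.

f(4.7) = -5.910000, f(6.1) = 9.210000
z_2 = 6.100000 − 9.210000·(6.100000 − 4.700000) / (9.210000 − (-5.910000)) = 6.100000 − (12.894000)/(15.120000) = 5.247222

5.2472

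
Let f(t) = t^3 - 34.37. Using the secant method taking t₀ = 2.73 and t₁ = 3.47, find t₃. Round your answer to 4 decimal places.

f(2.73) = -14.023583, f(3.47) = 7.411923
t₂ = 3.470000 − 7.411923·(3.470000 − 2.730000) / (7.411923 − (-14.023583)) = 3.470000 − (5.484823)/(21.435506) = 3.214124
f(3.214124) = -1.166181
t₃ = 3.214124 − (-1.166181)·(3.214124 − 3.470000) / (-1.166181 − 7.411923) = 3.214124 − (0.298397)/(-8.578104) = 3.248910

3.2489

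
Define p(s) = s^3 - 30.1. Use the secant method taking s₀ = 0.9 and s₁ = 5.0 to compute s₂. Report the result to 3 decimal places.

p(0.9) = -29.37100, p(5.0) = 94.90000
s₂ = 5.00000 − 94.90000·(5.00000 − 0.90000) / (94.90000 − (-29.37100)) = 5.00000 − (389.09000)/(124.27100) = 1.86902

1.869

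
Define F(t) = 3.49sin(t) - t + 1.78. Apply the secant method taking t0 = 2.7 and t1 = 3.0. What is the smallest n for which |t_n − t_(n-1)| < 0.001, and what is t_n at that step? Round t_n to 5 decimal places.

F(2.7) = 0.5715558, F(3.0) = -0.7274912
t2 = 3.0000000 − (-0.7274912)·(0.3000000)/(-1.2990470) = 2.8319943;  |Δ| = 0.1680057
F(2.8319943) = 0.0113255
t3 = 2.8319943 − 0.0113255·(-0.1680057)/(0.7388167) = 2.8345697;  |Δ| = 0.0025754
F(2.8345697) = 0.0001858
t4 = 2.8345697 − 0.0001858·(0.0025754)/(-0.0111398) = 2.8346126;  |Δ| = 0.0000429
|t4 − t3| = 0.0000429 < 0.001

n = 4, t_n = 2.83461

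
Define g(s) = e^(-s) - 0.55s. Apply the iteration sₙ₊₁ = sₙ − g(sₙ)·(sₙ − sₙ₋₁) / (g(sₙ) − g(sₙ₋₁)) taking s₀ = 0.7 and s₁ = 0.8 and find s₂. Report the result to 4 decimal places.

0.8091

g(0.7) = 0.111585, g(0.8) = 0.009329
s₂ = 0.800000 − 0.009329·(0.800000 − 0.700000) / (0.009329 − 0.111585) = 0.800000 − (0.000933)/(-0.102256) = 0.809123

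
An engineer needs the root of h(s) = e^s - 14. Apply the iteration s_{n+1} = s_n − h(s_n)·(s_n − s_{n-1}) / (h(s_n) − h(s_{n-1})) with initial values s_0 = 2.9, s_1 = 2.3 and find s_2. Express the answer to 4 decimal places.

2.5946

h(2.9) = 4.174145, h(2.3) = -4.025818
s_2 = 2.300000 − (-4.025818)·(2.300000 − 2.900000) / (-4.025818 − 4.174145) = 2.300000 − (2.415491)/(-8.199963) = 2.594573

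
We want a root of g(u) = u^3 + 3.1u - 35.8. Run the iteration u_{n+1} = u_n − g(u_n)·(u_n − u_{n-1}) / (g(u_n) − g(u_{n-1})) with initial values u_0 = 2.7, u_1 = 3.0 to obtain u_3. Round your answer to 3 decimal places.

2.983

g(2.7) = -7.74700, g(3.0) = 0.50000
u_2 = 3.00000 − 0.50000·(3.00000 − 2.70000) / (0.50000 − (-7.74700)) = 3.00000 − (0.15000)/(8.24700) = 2.98181
g(2.98181) = -0.04450
u_3 = 2.98181 − (-0.04450)·(2.98181 − 3.00000) / (-0.04450 − 0.50000) = 2.98181 − (0.00081)/(-0.54450) = 2.98330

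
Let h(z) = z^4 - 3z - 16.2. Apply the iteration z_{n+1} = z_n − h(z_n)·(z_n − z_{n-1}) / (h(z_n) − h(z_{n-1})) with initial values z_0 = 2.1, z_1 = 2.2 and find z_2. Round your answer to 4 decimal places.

2.1830

h(2.1) = -3.051900, h(2.2) = 0.625600
z_2 = 2.200000 − 0.625600·(2.200000 − 2.100000) / (0.625600 − (-3.051900)) = 2.200000 − (0.062560)/(3.677500) = 2.182988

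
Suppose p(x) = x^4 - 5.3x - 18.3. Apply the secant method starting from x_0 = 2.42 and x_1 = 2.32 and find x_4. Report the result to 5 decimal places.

2.35549

p(2.42) = 3.1714210, p(2.32) = -1.6257702
x_2 = 2.3200000 − (-1.6257702)·(2.3200000 − 2.4200000) / (-1.6257702 − 3.1714210) = 2.3200000 − (0.1625770)/(-4.7971912) = 2.3538900
p(2.3538900) = -0.0751710
x_3 = 2.3538900 − (-0.0751710)·(2.3538900 − 2.3200000) / (-0.0751710 − (-1.6257702)) = 2.3538900 − (-0.0025475)/(1.5505993) = 2.3555330
p(2.3555330) = 0.0019231
x_4 = 2.3555330 − 0.0019231·(2.3555330 − 2.3538900) / (0.0019231 − (-0.0751710)) = 2.3555330 − (0.0000032)/(0.0770941) = 2.3554920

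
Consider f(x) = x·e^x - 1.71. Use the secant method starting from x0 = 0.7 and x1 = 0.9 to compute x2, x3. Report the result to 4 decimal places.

0.7747, 0.7815

f(0.7) = -0.300373, f(0.9) = 0.503643
x2 = 0.900000 − 0.503643·(0.900000 − 0.700000) / (0.503643 − (-0.300373)) = 0.900000 − (0.100729)/(0.804016) = 0.774718
f(0.774718) = -0.028877
x3 = 0.774718 − (-0.028877)·(0.774718 − 0.900000) / (-0.028877 − 0.503643) = 0.774718 − (0.003618)/(-0.532519) = 0.781512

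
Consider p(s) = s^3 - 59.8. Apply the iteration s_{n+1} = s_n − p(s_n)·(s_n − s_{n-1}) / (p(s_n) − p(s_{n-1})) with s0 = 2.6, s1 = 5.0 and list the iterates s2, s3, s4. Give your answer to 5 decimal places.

3.54334, 3.82038, 3.91968

p(2.6) = -42.2240000, p(5.0) = 65.2000000
s2 = 5.0000000 − 65.2000000·(5.0000000 − 2.6000000) / (65.2000000 − (-42.2240000)) = 5.0000000 − (156.4800000)/(107.4240000) = 3.5433423
p(3.5433423) = -15.3123654
s3 = 3.5433423 − (-15.3123654)·(3.5433423 − 5.0000000) / (-15.3123654 − 65.2000000) = 3.5433423 − (22.3048754)/(-80.5123654) = 3.8203789
p(3.8203789) = -4.0404426
s4 = 3.8203789 − (-4.0404426)·(3.8203789 − 3.5433423) / (-4.0404426 − (-15.3123654)) = 3.8203789 − (-1.1193507)/(11.2719227) = 3.9196832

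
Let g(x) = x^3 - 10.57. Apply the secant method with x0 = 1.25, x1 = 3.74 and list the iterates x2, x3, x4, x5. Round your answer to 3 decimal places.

g(1.25) = -8.61688, g(3.74) = 41.74362
x2 = 3.74000 − 41.74362·(3.74000 − 1.25000) / (41.74362 − (-8.61688)) = 3.74000 − (103.94162)/(50.36050) = 1.67605
g(1.67605) = -5.86175
x3 = 1.67605 − (-5.86175)·(1.67605 − 3.74000) / (-5.86175 − 41.74362) = 1.67605 − (12.09836)/(-47.60537) = 1.93019
g(1.93019) = -3.37885
x4 = 1.93019 − (-3.37885)·(1.93019 − 1.67605) / (-3.37885 − (-5.86175)) = 1.93019 − (-0.85870)/(2.48290) = 2.27603
g(2.27603) = 1.22058
x5 = 2.27603 − 1.22058·(2.27603 − 1.93019) / (1.22058 − (-3.37885)) = 2.27603 − (0.42213)/(4.59943) = 2.18425

1.676, 1.930, 2.276, 2.184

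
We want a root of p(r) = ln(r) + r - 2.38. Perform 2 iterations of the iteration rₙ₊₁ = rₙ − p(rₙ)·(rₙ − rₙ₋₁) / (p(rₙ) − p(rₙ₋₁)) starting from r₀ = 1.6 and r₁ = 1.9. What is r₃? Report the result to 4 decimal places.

p(1.6) = -0.309996, p(1.9) = 0.161854
r₂ = 1.900000 − 0.161854·(1.900000 − 1.600000) / (0.161854 − (-0.309996)) = 1.900000 − (0.048556)/(0.471850) = 1.797094
p(1.797094) = 0.003265
r₃ = 1.797094 − 0.003265·(1.797094 − 1.900000) / (0.003265 − 0.161854) = 1.797094 − (-0.000336)/(-0.158589) = 1.794975

1.7950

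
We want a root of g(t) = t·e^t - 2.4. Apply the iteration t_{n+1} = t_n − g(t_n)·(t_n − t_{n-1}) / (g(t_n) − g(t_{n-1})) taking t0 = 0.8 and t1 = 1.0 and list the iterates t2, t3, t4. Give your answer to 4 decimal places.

g(0.8) = -0.619567, g(1.0) = 0.318282
t2 = 1.000000 − 0.318282·(1.000000 − 0.800000) / (0.318282 − (-0.619567)) = 1.000000 − (0.063656)/(0.937849) = 0.932125
g(0.932125) = -0.032494
t3 = 0.932125 − (-0.032494)·(0.932125 − 1.000000) / (-0.032494 − 0.318282) = 0.932125 − (0.002206)/(-0.350776) = 0.938413
g(0.938413) = -0.001491
t4 = 0.938413 − (-0.001491)·(0.938413 − 0.932125) / (-0.001491 − (-0.032494)) = 0.938413 − (-0.000009)/(0.031004) = 0.938715

0.9321, 0.9384, 0.9387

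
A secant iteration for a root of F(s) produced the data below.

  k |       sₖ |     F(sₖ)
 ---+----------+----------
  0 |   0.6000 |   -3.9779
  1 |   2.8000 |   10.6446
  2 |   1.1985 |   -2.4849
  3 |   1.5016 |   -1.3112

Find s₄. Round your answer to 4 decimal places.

1.8402

s₄ = 1.5016 − (-1.3112)·(1.5016 − 1.1985) / (-1.3112 − (-2.4849))
   = 1.5016 − (-0.397425)/(1.173700) = 1.840208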